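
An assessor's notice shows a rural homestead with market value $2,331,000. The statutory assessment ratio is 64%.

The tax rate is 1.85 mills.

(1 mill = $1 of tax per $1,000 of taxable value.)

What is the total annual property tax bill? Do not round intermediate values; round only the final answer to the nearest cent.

Assessed value = $2,331,000 × 0.64 = $1,491,840
Tax = $1,491,840 × 0.00185 = $2,759.904

$2,759.90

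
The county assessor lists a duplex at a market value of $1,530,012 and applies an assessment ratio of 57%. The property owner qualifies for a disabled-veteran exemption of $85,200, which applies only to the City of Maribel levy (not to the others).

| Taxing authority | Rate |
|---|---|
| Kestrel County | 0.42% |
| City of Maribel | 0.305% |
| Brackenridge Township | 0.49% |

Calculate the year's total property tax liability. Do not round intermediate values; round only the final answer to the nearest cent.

Assessed value = $1,530,012 × 0.57 = $872,106.84
Kestrel County: $872,106.84 × 0.0042 = $3,662.848728
City of Maribel: ($872,106.84 − $85,200) × 0.00305 = $786,906.84 × 0.00305 = $2,400.065862
Brackenridge Township: $872,106.84 × 0.0049 = $4,273.323516
Total = $10,336.238106

$10,336.24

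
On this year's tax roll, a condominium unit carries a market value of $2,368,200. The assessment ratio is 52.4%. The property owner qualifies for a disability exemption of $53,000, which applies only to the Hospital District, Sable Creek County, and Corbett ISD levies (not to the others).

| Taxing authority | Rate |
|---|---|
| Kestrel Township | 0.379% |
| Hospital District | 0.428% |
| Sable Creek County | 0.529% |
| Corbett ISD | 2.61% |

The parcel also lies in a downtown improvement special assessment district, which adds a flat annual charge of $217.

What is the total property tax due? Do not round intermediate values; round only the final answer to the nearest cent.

Assessed value = $2,368,200 × 0.524 = $1,240,936.8
Kestrel Township: $1,240,936.8 × 0.00379 = $4,703.150472
Hospital District: ($1,240,936.8 − $53,000) × 0.00428 = $1,187,936.8 × 0.00428 = $5,084.369504
Sable Creek County: ($1,240,936.8 − $53,000) × 0.00529 = $1,187,936.8 × 0.00529 = $6,284.185672
Corbett ISD: ($1,240,936.8 − $53,000) × 0.0261 = $1,187,936.8 × 0.0261 = $31,005.15048
Levies subtotal = $47,076.856128
Total = $47,076.856128 + $217 = $47,293.856128

$47,293.86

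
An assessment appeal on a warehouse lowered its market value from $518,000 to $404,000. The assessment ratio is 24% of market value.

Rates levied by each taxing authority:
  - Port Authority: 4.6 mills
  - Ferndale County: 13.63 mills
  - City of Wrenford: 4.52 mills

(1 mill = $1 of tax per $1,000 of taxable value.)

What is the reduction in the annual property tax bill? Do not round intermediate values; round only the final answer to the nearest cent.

Old assessed value = $518,000 × 0.24 = $124,320
New assessed value = $404,000 × 0.24 = $96,960
Combined rate = 0.0046 + 0.01363 + 0.00452 = 0.02275
Old tax = $124,320 × 0.02275 = $2,828.28
New tax = $96,960 × 0.02275 = $2,205.84
Reduction = $2,828.28 − $2,205.84 = $622.44

$622.44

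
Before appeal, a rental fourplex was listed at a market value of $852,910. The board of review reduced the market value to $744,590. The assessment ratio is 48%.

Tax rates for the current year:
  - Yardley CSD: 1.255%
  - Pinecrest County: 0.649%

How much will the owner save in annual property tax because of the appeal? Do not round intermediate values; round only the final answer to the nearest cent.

$989.96

Old assessed value = $852,910 × 0.48 = $409,396.8
New assessed value = $744,590 × 0.48 = $357,403.2
Combined rate = 0.01255 + 0.00649 = 0.01904
Old tax = $409,396.8 × 0.01904 = $7,794.915072
New tax = $357,403.2 × 0.01904 = $6,804.956928
Reduction = $7,794.915072 − $6,804.956928 = $989.958144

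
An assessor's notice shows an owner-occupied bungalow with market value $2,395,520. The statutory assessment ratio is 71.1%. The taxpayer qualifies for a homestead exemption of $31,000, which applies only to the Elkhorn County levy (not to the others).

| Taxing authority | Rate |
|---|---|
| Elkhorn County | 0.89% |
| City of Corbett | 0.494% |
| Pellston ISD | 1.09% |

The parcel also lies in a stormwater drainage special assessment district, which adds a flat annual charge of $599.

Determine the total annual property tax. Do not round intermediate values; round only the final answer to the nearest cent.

$42,460.63

Assessed value = $2,395,520 × 0.711 = $1,703,214.72
Elkhorn County: ($1,703,214.72 − $31,000) × 0.0089 = $1,672,214.72 × 0.0089 = $14,882.711008
City of Corbett: $1,703,214.72 × 0.00494 = $8,413.8807168
Pellston ISD: $1,703,214.72 × 0.0109 = $18,565.040448
Levies subtotal = $41,861.6321728
Total = $41,861.6321728 + $599 = $42,460.6321728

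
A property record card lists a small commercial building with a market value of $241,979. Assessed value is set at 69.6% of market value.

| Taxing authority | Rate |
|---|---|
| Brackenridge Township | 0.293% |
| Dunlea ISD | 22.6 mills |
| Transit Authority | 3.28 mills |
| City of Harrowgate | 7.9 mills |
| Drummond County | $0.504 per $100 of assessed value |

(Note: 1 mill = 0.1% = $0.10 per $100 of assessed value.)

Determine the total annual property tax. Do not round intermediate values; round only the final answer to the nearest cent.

Assessed value = $241,979 × 0.696 = $168,417.384
Brackenridge Township: $168,417.384 × 0.00293 = $493.46293512
Dunlea ISD: $168,417.384 × 0.0226 = $3,806.2328784
Transit Authority: $168,417.384 × 0.00328 = $552.40901952
City of Harrowgate: $168,417.384 × 0.0079 = $1,330.4973336
Drummond County: $168,417.384 × 0.00504 = $848.82361536
Total = $7,031.425782

$7,031.43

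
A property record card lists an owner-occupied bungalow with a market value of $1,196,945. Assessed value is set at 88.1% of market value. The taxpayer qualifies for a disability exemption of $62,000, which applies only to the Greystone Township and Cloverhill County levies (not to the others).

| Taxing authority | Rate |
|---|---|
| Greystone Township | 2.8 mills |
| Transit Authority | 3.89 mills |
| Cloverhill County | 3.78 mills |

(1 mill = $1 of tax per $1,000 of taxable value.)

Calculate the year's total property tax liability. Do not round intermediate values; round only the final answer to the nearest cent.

Assessed value = $1,196,945 × 0.881 = $1,054,508.545
Greystone Township: ($1,054,508.545 − $62,000) × 0.0028 = $992,508.545 × 0.0028 = $2,779.023926
Transit Authority: $1,054,508.545 × 0.00389 = $4,102.03824005
Cloverhill County: ($1,054,508.545 − $62,000) × 0.00378 = $992,508.545 × 0.00378 = $3,751.6823001
Total = $10,632.74446615

$10,632.74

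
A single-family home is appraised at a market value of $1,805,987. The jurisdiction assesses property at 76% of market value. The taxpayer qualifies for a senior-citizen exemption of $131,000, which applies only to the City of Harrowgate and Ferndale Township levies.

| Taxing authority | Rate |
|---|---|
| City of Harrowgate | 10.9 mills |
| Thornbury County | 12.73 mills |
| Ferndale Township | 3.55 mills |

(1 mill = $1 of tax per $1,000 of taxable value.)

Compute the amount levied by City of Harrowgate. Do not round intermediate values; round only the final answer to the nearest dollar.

$13,533

Assessed value = $1,805,987 × 0.76 = $1,372,550.12
City of Harrowgate taxable value = $1,372,550.12 − $131,000 = $1,241,550.12
City of Harrowgate levy = $1,241,550.12 × 0.0109 = $13,532.896308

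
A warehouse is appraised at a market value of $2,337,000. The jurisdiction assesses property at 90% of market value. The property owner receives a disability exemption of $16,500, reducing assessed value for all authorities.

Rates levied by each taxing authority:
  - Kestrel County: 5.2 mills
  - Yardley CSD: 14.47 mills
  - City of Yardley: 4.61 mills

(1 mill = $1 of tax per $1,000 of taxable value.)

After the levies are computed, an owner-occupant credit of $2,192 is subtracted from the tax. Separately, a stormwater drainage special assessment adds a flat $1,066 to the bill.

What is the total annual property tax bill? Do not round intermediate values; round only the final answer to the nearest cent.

Assessed value = $2,337,000 × 0.9 = $2,103,300
Taxable value = $2,103,300 − $16,500 = $2,086,800
Kestrel County: $2,086,800 × 0.0052 = $10,851.36
Yardley CSD: $2,086,800 × 0.01447 = $30,195.996
City of Yardley: $2,086,800 × 0.00461 = $9,620.148
Levies subtotal = $50,667.504
After credit = $50,667.504 − $2,192 = $48,475.504
Total = $48,475.504 + $1,066 = $49,541.504

$49,541.50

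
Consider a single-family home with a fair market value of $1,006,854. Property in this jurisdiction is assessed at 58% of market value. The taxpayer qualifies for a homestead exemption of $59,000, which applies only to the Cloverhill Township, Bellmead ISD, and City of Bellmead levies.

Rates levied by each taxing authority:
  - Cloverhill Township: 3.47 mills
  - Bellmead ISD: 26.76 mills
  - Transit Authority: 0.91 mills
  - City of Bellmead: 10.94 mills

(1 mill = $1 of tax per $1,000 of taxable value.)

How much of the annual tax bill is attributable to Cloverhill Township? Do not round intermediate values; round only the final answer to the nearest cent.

Assessed value = $1,006,854 × 0.58 = $583,975.32
Cloverhill Township taxable value = $583,975.32 − $59,000 = $524,975.32
Cloverhill Township levy = $524,975.32 × 0.00347 = $1,821.6643604

$1,821.66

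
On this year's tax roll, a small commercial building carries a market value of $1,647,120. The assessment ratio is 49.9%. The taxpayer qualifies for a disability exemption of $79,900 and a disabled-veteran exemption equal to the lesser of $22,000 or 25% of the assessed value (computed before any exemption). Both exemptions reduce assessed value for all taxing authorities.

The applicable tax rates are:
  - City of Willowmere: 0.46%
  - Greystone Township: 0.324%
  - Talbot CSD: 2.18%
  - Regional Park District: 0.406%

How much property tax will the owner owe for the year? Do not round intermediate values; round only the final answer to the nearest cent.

Assessed value = $1,647,120 × 0.499 = $821,912.88
Disabled-veteran exemption = min($22,000, 25% × $821,912.88) = min($22,000, $205,478.22) = $22,000 (dollar cap binds)
Taxable value = $821,912.88 − $79,900 − $22,000 = $720,012.88
City of Willowmere: $720,012.88 × 0.0046 = $3,312.059248
Greystone Township: $720,012.88 × 0.00324 = $2,332.8417312
Talbot CSD: $720,012.88 × 0.0218 = $15,696.280784
Regional Park District: $720,012.88 × 0.00406 = $2,923.2522928
Total = $24,264.434056

$24,264.43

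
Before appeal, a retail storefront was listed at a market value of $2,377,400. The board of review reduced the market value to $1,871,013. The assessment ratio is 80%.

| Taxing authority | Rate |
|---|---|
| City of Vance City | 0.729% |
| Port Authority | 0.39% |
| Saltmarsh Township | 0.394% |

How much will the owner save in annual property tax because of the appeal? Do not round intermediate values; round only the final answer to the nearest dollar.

$6,129

Old assessed value = $2,377,400 × 0.8 = $1,901,920
New assessed value = $1,871,013 × 0.8 = $1,496,810.4
Combined rate = 0.00729 + 0.0039 + 0.00394 = 0.01513
Old tax = $1,901,920 × 0.01513 = $28,776.0496
New tax = $1,496,810.4 × 0.01513 = $22,646.741352
Reduction = $28,776.0496 − $22,646.741352 = $6,129.308248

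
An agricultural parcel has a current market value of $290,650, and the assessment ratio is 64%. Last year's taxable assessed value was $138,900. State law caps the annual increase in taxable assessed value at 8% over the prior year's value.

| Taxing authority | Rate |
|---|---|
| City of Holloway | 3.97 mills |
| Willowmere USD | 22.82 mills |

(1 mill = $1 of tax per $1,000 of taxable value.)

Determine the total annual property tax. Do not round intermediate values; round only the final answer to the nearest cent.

Uncapped assessed value = $290,650 × 0.64 = $186,016
Cap limit = $138,900 × 1.08 = $150,012
Taxable assessed value = min($186,016, $150,012) = $150,012 (cap binds)
City of Holloway: $150,012 × 0.00397 = $595.54764
Willowmere USD: $150,012 × 0.02282 = $3,423.27384
Total = $4,018.82148

$4,018.82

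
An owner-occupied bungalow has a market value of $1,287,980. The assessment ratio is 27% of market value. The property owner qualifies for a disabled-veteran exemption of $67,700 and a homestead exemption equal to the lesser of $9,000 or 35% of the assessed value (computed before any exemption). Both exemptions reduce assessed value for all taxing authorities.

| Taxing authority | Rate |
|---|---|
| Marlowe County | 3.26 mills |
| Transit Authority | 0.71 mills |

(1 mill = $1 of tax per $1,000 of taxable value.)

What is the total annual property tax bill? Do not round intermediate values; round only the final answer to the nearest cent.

$1,076.09

Assessed value = $1,287,980 × 0.27 = $347,754.6
Homestead exemption = min($9,000, 35% × $347,754.6) = min($9,000, $121,714.11) = $9,000 (dollar cap binds)
Taxable value = $347,754.6 − $67,700 − $9,000 = $271,054.6
Marlowe County: $271,054.6 × 0.00326 = $883.637996
Transit Authority: $271,054.6 × 0.00071 = $192.448766
Total = $1,076.086762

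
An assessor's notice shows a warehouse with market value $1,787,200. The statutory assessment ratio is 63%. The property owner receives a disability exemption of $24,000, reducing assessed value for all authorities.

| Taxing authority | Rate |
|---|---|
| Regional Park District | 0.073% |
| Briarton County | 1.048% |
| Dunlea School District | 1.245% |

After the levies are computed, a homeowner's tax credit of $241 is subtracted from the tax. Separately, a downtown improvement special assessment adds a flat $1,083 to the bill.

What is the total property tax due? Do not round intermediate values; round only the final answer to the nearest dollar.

$26,914

Assessed value = $1,787,200 × 0.63 = $1,125,936
Taxable value = $1,125,936 − $24,000 = $1,101,936
Regional Park District: $1,101,936 × 0.00073 = $804.41328
Briarton County: $1,101,936 × 0.01048 = $11,548.28928
Dunlea School District: $1,101,936 × 0.01245 = $13,719.1032
Levies subtotal = $26,071.80576
After credit = $26,071.80576 − $241 = $25,830.80576
Total = $25,830.80576 + $1,083 = $26,913.80576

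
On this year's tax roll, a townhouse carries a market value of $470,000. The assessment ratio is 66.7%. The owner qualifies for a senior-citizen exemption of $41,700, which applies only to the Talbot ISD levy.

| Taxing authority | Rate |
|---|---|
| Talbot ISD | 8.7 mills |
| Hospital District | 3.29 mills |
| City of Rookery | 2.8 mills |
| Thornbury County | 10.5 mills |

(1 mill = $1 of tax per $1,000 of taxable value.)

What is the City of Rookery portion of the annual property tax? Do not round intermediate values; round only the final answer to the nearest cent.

Assessed value = $470,000 × 0.667 = $313,490
City of Rookery taxable value = $313,490 (exemption does not apply)
City of Rookery levy = $313,490 × 0.0028 = $877.772

$877.77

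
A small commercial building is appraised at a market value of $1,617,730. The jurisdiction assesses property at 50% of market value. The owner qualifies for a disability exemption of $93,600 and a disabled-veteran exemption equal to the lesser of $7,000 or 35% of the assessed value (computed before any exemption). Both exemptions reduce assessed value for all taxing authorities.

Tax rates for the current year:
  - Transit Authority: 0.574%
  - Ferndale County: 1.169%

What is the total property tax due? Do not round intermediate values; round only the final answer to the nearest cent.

Assessed value = $1,617,730 × 0.5 = $808,865
Disabled-veteran exemption = min($7,000, 35% × $808,865) = min($7,000, $283,102.75) = $7,000 (dollar cap binds)
Taxable value = $808,865 − $93,600 − $7,000 = $708,265
Transit Authority: $708,265 × 0.00574 = $4,065.4411
Ferndale County: $708,265 × 0.01169 = $8,279.61785
Total = $12,345.05895

$12,345.06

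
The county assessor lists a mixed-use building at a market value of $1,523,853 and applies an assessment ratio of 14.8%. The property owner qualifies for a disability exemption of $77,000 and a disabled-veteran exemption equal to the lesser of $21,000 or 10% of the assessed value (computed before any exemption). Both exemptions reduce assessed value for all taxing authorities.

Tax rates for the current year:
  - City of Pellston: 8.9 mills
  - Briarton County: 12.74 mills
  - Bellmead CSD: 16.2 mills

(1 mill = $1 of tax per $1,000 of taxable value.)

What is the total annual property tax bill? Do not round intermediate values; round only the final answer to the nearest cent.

Assessed value = $1,523,853 × 0.148 = $225,530.244
Disabled-veteran exemption = min($21,000, 10% × $225,530.244) = min($21,000, $22,553.0244) = $21,000 (dollar cap binds)
Taxable value = $225,530.244 − $77,000 − $21,000 = $127,530.244
City of Pellston: $127,530.244 × 0.0089 = $1,135.0191716
Briarton County: $127,530.244 × 0.01274 = $1,624.73530856
Bellmead CSD: $127,530.244 × 0.0162 = $2,065.9899528
Total = $4,825.74443296

$4,825.74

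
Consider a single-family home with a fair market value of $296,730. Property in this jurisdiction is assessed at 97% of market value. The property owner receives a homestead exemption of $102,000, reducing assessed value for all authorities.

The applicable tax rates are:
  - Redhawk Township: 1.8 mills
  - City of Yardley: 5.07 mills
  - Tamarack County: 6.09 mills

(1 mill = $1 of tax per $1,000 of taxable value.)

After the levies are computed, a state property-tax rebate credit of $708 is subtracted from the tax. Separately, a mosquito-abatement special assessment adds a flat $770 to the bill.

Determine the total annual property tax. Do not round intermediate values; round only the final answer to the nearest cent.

Assessed value = $296,730 × 0.97 = $287,828.1
Taxable value = $287,828.1 − $102,000 = $185,828.1
Redhawk Township: $185,828.1 × 0.0018 = $334.49058
City of Yardley: $185,828.1 × 0.00507 = $942.148467
Tamarack County: $185,828.1 × 0.00609 = $1,131.693129
Levies subtotal = $2,408.332176
After credit = $2,408.332176 − $708 = $1,700.332176
Total = $1,700.332176 + $770 = $2,470.332176

$2,470.33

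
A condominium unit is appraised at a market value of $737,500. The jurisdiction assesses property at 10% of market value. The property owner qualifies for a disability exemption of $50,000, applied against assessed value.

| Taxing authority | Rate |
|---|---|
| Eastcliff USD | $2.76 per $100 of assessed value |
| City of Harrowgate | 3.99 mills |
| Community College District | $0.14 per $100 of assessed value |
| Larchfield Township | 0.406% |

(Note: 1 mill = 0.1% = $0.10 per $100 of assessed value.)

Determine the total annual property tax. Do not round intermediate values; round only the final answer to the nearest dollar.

$880

Assessed value = $737,500 × 0.1 = $73,750
Taxable value = $73,750 − $50,000 = $23,750
Eastcliff USD: $23,750 × 0.0276 = $655.5
City of Harrowgate: $23,750 × 0.00399 = $94.7625
Community College District: $23,750 × 0.0014 = $33.25
Larchfield Township: $23,750 × 0.00406 = $96.425
Total = $879.9375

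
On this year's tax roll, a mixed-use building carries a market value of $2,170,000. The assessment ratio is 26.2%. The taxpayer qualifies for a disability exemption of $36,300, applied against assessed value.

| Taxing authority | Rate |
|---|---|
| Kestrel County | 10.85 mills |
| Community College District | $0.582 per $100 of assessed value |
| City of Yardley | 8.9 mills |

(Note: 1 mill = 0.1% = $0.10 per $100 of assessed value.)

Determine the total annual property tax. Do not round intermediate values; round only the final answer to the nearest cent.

Assessed value = $2,170,000 × 0.262 = $568,540
Taxable value = $568,540 − $36,300 = $532,240
Kestrel County: $532,240 × 0.01085 = $5,774.804
Community College District: $532,240 × 0.00582 = $3,097.6368
City of Yardley: $532,240 × 0.0089 = $4,736.936
Total = $13,609.3768

$13,609.38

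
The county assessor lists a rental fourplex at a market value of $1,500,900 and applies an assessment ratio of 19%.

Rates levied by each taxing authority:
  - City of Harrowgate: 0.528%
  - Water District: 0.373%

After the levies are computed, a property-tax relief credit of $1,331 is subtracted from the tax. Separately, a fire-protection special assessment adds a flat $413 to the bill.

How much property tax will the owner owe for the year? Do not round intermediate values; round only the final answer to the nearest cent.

$1,651.39

Assessed value = $1,500,900 × 0.19 = $285,171
City of Harrowgate: $285,171 × 0.00528 = $1,505.70288
Water District: $285,171 × 0.00373 = $1,063.68783
Levies subtotal = $2,569.39071
After credit = $2,569.39071 − $1,331 = $1,238.39071
Total = $1,238.39071 + $413 = $1,651.39071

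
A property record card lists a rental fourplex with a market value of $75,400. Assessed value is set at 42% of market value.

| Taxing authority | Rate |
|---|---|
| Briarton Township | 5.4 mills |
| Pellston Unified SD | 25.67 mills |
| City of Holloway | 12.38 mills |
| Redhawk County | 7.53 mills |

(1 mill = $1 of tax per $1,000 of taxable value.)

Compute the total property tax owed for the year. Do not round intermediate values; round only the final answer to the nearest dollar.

Assessed value = $75,400 × 0.42 = $31,668
Briarton Township: $31,668 × 0.0054 = $171.0072
Pellston Unified SD: $31,668 × 0.02567 = $812.91756
City of Holloway: $31,668 × 0.01238 = $392.04984
Redhawk County: $31,668 × 0.00753 = $238.46004
Total = $171.0072 + $812.91756 + $392.04984 + $238.46004 = $1,614.43464

$1,614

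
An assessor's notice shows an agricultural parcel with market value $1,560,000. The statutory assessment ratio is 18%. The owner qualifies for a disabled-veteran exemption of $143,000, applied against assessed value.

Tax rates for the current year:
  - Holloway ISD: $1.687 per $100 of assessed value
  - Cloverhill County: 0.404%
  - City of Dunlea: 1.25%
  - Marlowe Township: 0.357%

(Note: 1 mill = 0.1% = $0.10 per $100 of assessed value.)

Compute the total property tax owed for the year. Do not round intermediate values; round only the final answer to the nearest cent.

$5,095.84

Assessed value = $1,560,000 × 0.18 = $280,800
Taxable value = $280,800 − $143,000 = $137,800
Holloway ISD: $137,800 × 0.01687 = $2,324.686
Cloverhill County: $137,800 × 0.00404 = $556.712
City of Dunlea: $137,800 × 0.0125 = $1,722.5
Marlowe Township: $137,800 × 0.00357 = $491.946
Total = $5,095.844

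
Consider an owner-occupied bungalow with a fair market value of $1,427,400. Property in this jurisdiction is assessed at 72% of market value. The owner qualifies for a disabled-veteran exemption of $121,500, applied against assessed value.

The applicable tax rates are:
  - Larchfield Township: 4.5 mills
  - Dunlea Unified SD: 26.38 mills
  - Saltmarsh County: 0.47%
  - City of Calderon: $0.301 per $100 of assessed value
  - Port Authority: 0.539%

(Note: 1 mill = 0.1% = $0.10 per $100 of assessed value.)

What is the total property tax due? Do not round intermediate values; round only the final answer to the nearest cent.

Assessed value = $1,427,400 × 0.72 = $1,027,728
Taxable value = $1,027,728 − $121,500 = $906,228
Larchfield Township: $906,228 × 0.0045 = $4,078.026
Dunlea Unified SD: $906,228 × 0.02638 = $23,906.29464
Saltmarsh County: $906,228 × 0.0047 = $4,259.2716
City of Calderon: $906,228 × 0.00301 = $2,727.74628
Port Authority: $906,228 × 0.00539 = $4,884.56892
Total = $39,855.90744

$39,855.91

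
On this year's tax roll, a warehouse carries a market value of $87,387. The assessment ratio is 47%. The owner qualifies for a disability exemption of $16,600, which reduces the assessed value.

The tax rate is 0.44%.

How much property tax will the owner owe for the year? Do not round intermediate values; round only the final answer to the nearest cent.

$107.68

Assessed value = $87,387 × 0.47 = $41,071.89
Taxable value = $41,071.89 − $16,600 = $24,471.89
Tax = $24,471.89 × 0.0044 = $107.676316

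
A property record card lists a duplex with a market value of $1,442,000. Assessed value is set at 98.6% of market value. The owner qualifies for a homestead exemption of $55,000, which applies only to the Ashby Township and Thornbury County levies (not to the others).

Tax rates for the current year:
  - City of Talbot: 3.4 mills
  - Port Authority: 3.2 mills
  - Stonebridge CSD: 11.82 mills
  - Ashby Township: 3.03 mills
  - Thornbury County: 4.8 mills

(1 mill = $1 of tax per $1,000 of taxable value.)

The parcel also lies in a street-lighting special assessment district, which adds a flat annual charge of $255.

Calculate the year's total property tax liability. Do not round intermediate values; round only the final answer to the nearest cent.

Assessed value = $1,442,000 × 0.986 = $1,421,812
City of Talbot: $1,421,812 × 0.0034 = $4,834.1608
Port Authority: $1,421,812 × 0.0032 = $4,549.7984
Stonebridge CSD: $1,421,812 × 0.01182 = $16,805.81784
Ashby Township: ($1,421,812 − $55,000) × 0.00303 = $1,366,812 × 0.00303 = $4,141.44036
Thornbury County: ($1,421,812 − $55,000) × 0.0048 = $1,366,812 × 0.0048 = $6,560.6976
Levies subtotal = $36,891.915
Total = $36,891.915 + $255 = $37,146.915

$37,146.92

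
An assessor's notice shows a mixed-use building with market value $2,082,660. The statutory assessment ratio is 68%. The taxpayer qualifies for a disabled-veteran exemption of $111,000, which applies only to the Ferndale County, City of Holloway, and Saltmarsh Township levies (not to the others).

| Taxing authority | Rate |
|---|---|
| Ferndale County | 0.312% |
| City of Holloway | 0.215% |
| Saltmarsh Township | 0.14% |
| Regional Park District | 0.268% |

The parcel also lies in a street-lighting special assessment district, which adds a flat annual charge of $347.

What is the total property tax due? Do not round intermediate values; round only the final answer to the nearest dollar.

Assessed value = $2,082,660 × 0.68 = $1,416,208.8
Ferndale County: ($1,416,208.8 − $111,000) × 0.00312 = $1,305,208.8 × 0.00312 = $4,072.251456
City of Holloway: ($1,416,208.8 − $111,000) × 0.00215 = $1,305,208.8 × 0.00215 = $2,806.19892
Saltmarsh Township: ($1,416,208.8 − $111,000) × 0.0014 = $1,305,208.8 × 0.0014 = $1,827.29232
Regional Park District: $1,416,208.8 × 0.00268 = $3,795.439584
Levies subtotal = $12,501.18228
Total = $12,501.18228 + $347 = $12,848.18228

$12,848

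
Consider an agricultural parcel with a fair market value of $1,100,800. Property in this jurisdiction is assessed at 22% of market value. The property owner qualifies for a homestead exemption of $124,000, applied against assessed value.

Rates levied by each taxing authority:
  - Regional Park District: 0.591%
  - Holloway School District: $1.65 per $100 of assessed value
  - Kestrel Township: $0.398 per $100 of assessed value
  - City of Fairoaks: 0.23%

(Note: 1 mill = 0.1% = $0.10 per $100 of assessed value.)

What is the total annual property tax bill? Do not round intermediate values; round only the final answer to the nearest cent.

Assessed value = $1,100,800 × 0.22 = $242,176
Taxable value = $242,176 − $124,000 = $118,176
Regional Park District: $118,176 × 0.00591 = $698.42016
Holloway School District: $118,176 × 0.0165 = $1,949.904
Kestrel Township: $118,176 × 0.00398 = $470.34048
City of Fairoaks: $118,176 × 0.0023 = $271.8048
Total = $3,390.46944

$3,390.47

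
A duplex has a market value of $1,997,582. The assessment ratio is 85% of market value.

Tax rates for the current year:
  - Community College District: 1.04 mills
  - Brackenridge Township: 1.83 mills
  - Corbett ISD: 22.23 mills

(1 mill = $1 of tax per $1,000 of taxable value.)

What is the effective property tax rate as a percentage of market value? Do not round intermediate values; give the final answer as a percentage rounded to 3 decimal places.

Assessed value = $1,997,582 × 0.85 = $1,697,944.7
Community College District: $1,697,944.7 × 0.00104 = $1,765.862488
Brackenridge Township: $1,697,944.7 × 0.00183 = $3,107.238801
Corbett ISD: $1,697,944.7 × 0.02223 = $37,745.310681
Total tax = $42,618.41197
Effective rate = $42,618.41197 ÷ $1,997,582 = 2.134% of market value

2.134%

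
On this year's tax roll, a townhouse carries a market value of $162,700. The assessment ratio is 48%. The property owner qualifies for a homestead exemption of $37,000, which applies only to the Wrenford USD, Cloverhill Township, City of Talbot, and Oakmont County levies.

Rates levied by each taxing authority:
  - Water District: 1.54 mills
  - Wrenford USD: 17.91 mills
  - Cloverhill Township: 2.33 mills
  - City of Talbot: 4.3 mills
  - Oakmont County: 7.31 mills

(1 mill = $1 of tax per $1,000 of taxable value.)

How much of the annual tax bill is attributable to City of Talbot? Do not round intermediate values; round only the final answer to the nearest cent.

Assessed value = $162,700 × 0.48 = $78,096
City of Talbot taxable value = $78,096 − $37,000 = $41,096
City of Talbot levy = $41,096 × 0.0043 = $176.7128

$176.71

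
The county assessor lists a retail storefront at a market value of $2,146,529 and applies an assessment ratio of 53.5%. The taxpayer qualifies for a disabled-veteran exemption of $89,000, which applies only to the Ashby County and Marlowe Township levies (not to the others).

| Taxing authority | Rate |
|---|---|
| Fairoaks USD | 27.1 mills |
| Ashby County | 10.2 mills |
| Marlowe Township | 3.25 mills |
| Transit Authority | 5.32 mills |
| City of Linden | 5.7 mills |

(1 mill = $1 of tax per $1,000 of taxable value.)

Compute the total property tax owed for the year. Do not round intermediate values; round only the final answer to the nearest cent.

Assessed value = $2,146,529 × 0.535 = $1,148,393.015
Fairoaks USD: $1,148,393.015 × 0.0271 = $31,121.4507065
Ashby County: ($1,148,393.015 − $89,000) × 0.0102 = $1,059,393.015 × 0.0102 = $10,805.808753
Marlowe Township: ($1,148,393.015 − $89,000) × 0.00325 = $1,059,393.015 × 0.00325 = $3,443.02729875
Transit Authority: $1,148,393.015 × 0.00532 = $6,109.4508398
City of Linden: $1,148,393.015 × 0.0057 = $6,545.8401855
Total = $58,025.57778355

$58,025.58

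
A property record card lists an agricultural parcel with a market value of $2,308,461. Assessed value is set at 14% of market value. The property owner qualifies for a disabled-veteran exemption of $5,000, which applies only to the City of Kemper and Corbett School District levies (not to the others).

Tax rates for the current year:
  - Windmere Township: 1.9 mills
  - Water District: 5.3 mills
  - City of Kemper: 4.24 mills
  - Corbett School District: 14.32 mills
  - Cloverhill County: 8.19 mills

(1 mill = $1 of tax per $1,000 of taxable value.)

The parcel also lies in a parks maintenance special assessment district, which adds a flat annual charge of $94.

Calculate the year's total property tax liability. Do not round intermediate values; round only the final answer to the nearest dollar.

$10,973

Assessed value = $2,308,461 × 0.14 = $323,184.54
Windmere Township: $323,184.54 × 0.0019 = $614.050626
Water District: $323,184.54 × 0.0053 = $1,712.878062
City of Kemper: ($323,184.54 − $5,000) × 0.00424 = $318,184.54 × 0.00424 = $1,349.1024496
Corbett School District: ($323,184.54 − $5,000) × 0.01432 = $318,184.54 × 0.01432 = $4,556.4026128
Cloverhill County: $323,184.54 × 0.00819 = $2,646.8813826
Levies subtotal = $10,879.315133
Total = $10,879.315133 + $94 = $10,973.315133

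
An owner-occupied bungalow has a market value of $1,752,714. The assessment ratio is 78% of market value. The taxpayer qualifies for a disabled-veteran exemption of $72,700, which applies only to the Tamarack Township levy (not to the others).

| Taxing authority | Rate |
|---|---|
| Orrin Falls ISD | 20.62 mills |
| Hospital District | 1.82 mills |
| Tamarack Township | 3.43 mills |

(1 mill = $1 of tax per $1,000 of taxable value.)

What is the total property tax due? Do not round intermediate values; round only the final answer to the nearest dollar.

Assessed value = $1,752,714 × 0.78 = $1,367,116.92
Orrin Falls ISD: $1,367,116.92 × 0.02062 = $28,189.9508904
Hospital District: $1,367,116.92 × 0.00182 = $2,488.1527944
Tamarack Township: ($1,367,116.92 − $72,700) × 0.00343 = $1,294,416.92 × 0.00343 = $4,439.8500356
Total = $35,117.9537204

$35,118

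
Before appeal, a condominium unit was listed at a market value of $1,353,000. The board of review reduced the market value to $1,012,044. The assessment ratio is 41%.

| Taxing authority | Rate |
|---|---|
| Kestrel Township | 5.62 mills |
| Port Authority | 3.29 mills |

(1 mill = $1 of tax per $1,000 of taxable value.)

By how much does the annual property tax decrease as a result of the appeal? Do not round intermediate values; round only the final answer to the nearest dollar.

Old assessed value = $1,353,000 × 0.41 = $554,730
New assessed value = $1,012,044 × 0.41 = $414,938.04
Combined rate = 0.00562 + 0.00329 = 0.00891
Old tax = $554,730 × 0.00891 = $4,942.6443
New tax = $414,938.04 × 0.00891 = $3,697.0979364
Reduction = $4,942.6443 − $3,697.0979364 = $1,245.5463636

$1,246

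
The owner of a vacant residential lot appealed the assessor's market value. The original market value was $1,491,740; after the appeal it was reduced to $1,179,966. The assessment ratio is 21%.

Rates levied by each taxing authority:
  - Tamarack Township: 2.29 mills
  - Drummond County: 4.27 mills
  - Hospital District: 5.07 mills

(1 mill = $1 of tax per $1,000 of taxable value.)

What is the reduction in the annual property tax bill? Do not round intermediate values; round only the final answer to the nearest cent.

$761.45

Old assessed value = $1,491,740 × 0.21 = $313,265.4
New assessed value = $1,179,966 × 0.21 = $247,792.86
Combined rate = 0.00229 + 0.00427 + 0.00507 = 0.01163
Old tax = $313,265.4 × 0.01163 = $3,643.276602
New tax = $247,792.86 × 0.01163 = $2,881.8309618
Reduction = $3,643.276602 − $2,881.8309618 = $761.4456402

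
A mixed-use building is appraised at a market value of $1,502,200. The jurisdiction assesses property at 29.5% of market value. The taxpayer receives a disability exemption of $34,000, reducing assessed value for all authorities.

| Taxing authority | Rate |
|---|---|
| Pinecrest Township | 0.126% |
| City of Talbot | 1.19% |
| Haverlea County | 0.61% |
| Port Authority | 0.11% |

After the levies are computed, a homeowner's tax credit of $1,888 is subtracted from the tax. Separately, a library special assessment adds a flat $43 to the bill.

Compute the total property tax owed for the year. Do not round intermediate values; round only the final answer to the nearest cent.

Assessed value = $1,502,200 × 0.295 = $443,149
Taxable value = $443,149 − $34,000 = $409,149
Pinecrest Township: $409,149 × 0.00126 = $515.52774
City of Talbot: $409,149 × 0.0119 = $4,868.8731
Haverlea County: $409,149 × 0.0061 = $2,495.8089
Port Authority: $409,149 × 0.0011 = $450.0639
Levies subtotal = $8,330.27364
After credit = $8,330.27364 − $1,888 = $6,442.27364
Total = $6,442.27364 + $43 = $6,485.27364

$6,485.27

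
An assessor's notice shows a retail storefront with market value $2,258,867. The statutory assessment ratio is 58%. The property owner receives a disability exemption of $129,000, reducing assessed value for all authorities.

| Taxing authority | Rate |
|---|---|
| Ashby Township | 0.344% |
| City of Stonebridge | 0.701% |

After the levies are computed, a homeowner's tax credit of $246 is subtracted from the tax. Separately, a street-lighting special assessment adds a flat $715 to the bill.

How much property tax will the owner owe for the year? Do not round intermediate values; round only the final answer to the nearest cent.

Assessed value = $2,258,867 × 0.58 = $1,310,142.86
Taxable value = $1,310,142.86 − $129,000 = $1,181,142.86
Ashby Township: $1,181,142.86 × 0.00344 = $4,063.1314384
City of Stonebridge: $1,181,142.86 × 0.00701 = $8,279.8114486
Levies subtotal = $12,342.942887
After credit = $12,342.942887 − $246 = $12,096.942887
Total = $12,096.942887 + $715 = $12,811.942887

$12,811.94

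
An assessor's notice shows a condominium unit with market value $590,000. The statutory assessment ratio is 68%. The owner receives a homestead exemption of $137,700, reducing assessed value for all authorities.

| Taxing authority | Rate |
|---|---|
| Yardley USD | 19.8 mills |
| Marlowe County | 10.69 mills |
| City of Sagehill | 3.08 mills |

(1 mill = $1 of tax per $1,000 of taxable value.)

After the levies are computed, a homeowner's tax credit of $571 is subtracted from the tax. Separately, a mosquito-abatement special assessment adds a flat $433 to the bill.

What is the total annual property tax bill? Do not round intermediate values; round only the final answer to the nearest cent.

Assessed value = $590,000 × 0.68 = $401,200
Taxable value = $401,200 − $137,700 = $263,500
Yardley USD: $263,500 × 0.0198 = $5,217.3
Marlowe County: $263,500 × 0.01069 = $2,816.815
City of Sagehill: $263,500 × 0.00308 = $811.58
Levies subtotal = $8,845.695
After credit = $8,845.695 − $571 = $8,274.695
Total = $8,274.695 + $433 = $8,707.695

$8,707.70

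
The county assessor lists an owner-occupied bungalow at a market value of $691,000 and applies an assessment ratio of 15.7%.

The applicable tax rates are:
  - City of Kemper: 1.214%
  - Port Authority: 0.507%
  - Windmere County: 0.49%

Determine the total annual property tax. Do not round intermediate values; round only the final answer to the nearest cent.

Assessed value = $691,000 × 0.157 = $108,487
City of Kemper: $108,487 × 0.01214 = $1,317.03218
Port Authority: $108,487 × 0.00507 = $550.02909
Windmere County: $108,487 × 0.0049 = $531.5863
Total = $1,317.03218 + $550.02909 + $531.5863 = $2,398.64757

$2,398.65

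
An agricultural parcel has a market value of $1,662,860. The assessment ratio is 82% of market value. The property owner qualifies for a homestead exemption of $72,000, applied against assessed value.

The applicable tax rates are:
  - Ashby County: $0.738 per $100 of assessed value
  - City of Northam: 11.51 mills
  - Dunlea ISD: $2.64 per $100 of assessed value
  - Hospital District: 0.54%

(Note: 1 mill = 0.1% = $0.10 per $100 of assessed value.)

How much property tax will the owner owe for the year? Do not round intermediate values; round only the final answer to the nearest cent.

Assessed value = $1,662,860 × 0.82 = $1,363,545.2
Taxable value = $1,363,545.2 − $72,000 = $1,291,545.2
Ashby County: $1,291,545.2 × 0.00738 = $9,531.603576
City of Northam: $1,291,545.2 × 0.01151 = $14,865.685252
Dunlea ISD: $1,291,545.2 × 0.0264 = $34,096.79328
Hospital District: $1,291,545.2 × 0.0054 = $6,974.34408
Total = $65,468.426188

$65,468.43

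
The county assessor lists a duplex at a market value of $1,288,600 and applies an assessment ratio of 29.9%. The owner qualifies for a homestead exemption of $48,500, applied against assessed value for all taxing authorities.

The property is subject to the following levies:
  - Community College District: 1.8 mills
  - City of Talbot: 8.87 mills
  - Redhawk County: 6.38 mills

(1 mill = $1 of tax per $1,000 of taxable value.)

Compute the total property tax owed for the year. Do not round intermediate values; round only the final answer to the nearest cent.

$5,742.29

Assessed value = $1,288,600 × 0.299 = $385,291.4
Taxable value = $385,291.4 − $48,500 = $336,791.4
Community College District: $336,791.4 × 0.0018 = $606.22452
City of Talbot: $336,791.4 × 0.00887 = $2,987.339718
Redhawk County: $336,791.4 × 0.00638 = $2,148.729132
Total = $606.22452 + $2,987.339718 + $2,148.729132 = $5,742.29337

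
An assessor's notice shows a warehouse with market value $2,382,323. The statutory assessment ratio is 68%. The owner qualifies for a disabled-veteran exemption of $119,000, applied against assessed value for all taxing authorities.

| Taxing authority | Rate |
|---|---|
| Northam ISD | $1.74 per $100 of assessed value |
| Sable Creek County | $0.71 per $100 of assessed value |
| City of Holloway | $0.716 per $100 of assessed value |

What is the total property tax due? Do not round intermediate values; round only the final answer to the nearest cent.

Assessed value = $2,382,323 × 0.68 = $1,619,979.64
Taxable value = $1,619,979.64 − $119,000 = $1,500,979.64
Northam ISD: $1,500,979.64 × 0.0174 = $26,117.045736
Sable Creek County: $1,500,979.64 × 0.0071 = $10,656.955444
City of Holloway: $1,500,979.64 × 0.00716 = $10,747.0142224
Total = $26,117.045736 + $10,656.955444 + $10,747.0142224 = $47,521.0154024

$47,521.02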